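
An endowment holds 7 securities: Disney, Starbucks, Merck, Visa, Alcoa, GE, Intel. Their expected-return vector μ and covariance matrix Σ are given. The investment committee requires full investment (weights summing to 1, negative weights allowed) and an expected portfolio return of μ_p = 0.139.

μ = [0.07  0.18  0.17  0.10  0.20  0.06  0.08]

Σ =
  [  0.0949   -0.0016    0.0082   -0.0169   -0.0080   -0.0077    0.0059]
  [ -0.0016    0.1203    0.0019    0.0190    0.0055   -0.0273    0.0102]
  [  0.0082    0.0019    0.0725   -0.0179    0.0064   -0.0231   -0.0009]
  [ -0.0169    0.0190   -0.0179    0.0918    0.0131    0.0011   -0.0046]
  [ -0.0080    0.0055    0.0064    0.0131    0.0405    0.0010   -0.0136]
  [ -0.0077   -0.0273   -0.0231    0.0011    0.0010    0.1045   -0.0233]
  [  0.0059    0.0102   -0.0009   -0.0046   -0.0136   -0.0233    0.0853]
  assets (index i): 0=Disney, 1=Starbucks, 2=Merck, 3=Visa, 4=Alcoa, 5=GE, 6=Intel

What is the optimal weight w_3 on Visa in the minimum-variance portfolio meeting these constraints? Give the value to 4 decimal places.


0.0669

g=Σ⁻¹μ = [1.1422  1.3801  2.6367  0.9068  4.9239  2.0146  2.1059]
h=Σ⁻¹𝟙 = [13.8208  8.0917  19.9903  12.8112  25.4033  21.3309  20.5784]
a=μᵀg=2.141426  b=𝟙ᵀg=15.110237  c=𝟙ᵀh=122.026779  D=ac−b²=32.992060
λ₁=(c·0.139−b)/D = (122.026779·0.139−15.110237)/32.992060 = 0.056119
λ₂=(a−b·0.139)/D = (2.141426−15.110237·0.139)/32.992060 = 0.001246
w* = 0.056119·g + 0.001246·h:
  w_0 = 0.056119·1.1422 + 0.001246·13.8208 = 0.0813  (Disney)
  w_1 = 0.056119·1.3801 + 0.001246·8.0917 = 0.0875  (Starbucks)
  w_2 = 0.056119·2.6367 + 0.001246·19.9903 = 0.1729  (Merck)
  w_3 = 0.056119·0.9068 + 0.001246·12.8112 = 0.0669  (Visa)
  w_4 = 0.056119·4.9239 + 0.001246·25.4033 = 0.3080  (Alcoa)
  w_5 = 0.056119·2.0146 + 0.001246·21.3309 = 0.1396  (GE)
  w_6 = 0.056119·2.1059 + 0.001246·20.5784 = 0.1438  (Intel)
Σw_i=1.0000  μᵀw=0.1390
σ²=wᵀΣw=λ₁·μ_p+λ₂ = 0.056119·0.139 + 0.001246 = 0.009046 ≈ 0.0090


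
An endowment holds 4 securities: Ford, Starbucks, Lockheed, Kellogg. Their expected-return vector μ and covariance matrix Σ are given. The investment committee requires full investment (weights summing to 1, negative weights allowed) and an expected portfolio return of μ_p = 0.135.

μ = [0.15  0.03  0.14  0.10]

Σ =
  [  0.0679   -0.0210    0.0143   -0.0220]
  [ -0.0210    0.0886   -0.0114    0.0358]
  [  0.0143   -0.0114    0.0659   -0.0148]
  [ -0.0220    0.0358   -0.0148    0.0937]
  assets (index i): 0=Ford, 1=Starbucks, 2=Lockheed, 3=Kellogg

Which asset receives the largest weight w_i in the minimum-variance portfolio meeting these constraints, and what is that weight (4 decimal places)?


Ford (0.3984)

g=Σ⁻¹μ = [2.5029  0.4697  2.0673  1.8019]
h=Σ⁻¹𝟙 = [19.4727  12.7521  16.0539  12.9079]
a=μᵀg=0.859135  b=𝟙ᵀg=6.841809  c=𝟙ᵀh=61.186655  D=ac−b²=5.757224
λ₁=(c·0.135−b)/D = (61.186655·0.135−6.841809)/5.757224 = 0.246367
λ₂=(a−b·0.135)/D = (0.859135−6.841809·0.135)/5.757224 = -0.011205
w* = 0.246367·g + -0.011205·h:
  w_0 = 0.246367·2.5029 + -0.011205·19.4727 = 0.3984  (Ford)
  w_1 = 0.246367·0.4697 + -0.011205·12.7521 = -0.0272  (Starbucks)
  w_2 = 0.246367·2.0673 + -0.011205·16.0539 = 0.3294  (Lockheed)
  w_3 = 0.246367·1.8019 + -0.011205·12.9079 = 0.2993  (Kellogg)
Σw_i=1.0000  μᵀw=0.1350
σ²=wᵀΣw=λ₁·μ_p+λ₂ = 0.246367·0.135 + -0.011205 = 0.022055 ≈ 0.0221


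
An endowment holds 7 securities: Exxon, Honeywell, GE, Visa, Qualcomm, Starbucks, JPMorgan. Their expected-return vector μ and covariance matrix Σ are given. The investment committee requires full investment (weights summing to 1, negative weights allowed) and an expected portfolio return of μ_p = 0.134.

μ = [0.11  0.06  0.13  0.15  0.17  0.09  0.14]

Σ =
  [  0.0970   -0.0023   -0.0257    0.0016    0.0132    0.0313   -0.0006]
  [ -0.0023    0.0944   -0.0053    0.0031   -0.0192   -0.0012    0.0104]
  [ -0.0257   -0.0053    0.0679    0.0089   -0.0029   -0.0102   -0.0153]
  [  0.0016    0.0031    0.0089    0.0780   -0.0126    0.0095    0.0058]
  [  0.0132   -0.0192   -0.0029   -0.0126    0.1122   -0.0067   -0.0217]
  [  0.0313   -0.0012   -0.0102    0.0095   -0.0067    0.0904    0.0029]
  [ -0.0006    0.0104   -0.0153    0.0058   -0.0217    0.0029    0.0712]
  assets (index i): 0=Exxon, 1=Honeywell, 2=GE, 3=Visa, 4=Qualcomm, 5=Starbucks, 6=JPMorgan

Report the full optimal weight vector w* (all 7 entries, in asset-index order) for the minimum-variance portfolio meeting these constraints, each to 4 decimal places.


p=Σ⁻¹μ = [1.4251  0.9612  3.2517  1.5466  2.4200  0.7987  3.1157]
q=Σ⁻¹𝟙 = [12.2954  13.0896  26.2412  8.8916  16.1444  9.5059  21.6844]
a=μᵀp=1.788607  b=𝟙ᵀp=13.518858  c=𝟙ᵀq=107.852471  D=ac−b²=10.146201
λ₁=(c·0.134−b)/D = (107.852471·0.134−13.518858)/10.146201 = 0.091992
λ₂=(a−b·0.134)/D = (1.788607−13.518858·0.134)/10.146201 = -0.002259
w* = 0.091992·p + -0.002259·q:
  w_0 = 0.091992·1.4251 + -0.002259·12.2954 = 0.1033  (Exxon)
  w_1 = 0.091992·0.9612 + -0.002259·13.0896 = 0.0589  (Honeywell)
  w_2 = 0.091992·3.2517 + -0.002259·26.2412 = 0.2399  (GE)
  w_3 = 0.091992·1.5466 + -0.002259·8.8916 = 0.1222  (Visa)
  w_4 = 0.091992·2.4200 + -0.002259·16.1444 = 0.1862  (Qualcomm)
  w_5 = 0.091992·0.7987 + -0.002259·9.5059 = 0.0520  (Starbucks)
  w_6 = 0.091992·3.1157 + -0.002259·21.6844 = 0.2376  (JPMorgan)
Σw_i=1.0000  μᵀw=0.1340
σ²=wᵀΣw=λ₁·μ_p+λ₂ = 0.091992·0.134 + -0.002259 = 0.010068 ≈ 0.0101

0.1033  0.0589  0.2399  0.1222  0.1862  0.0520  0.2376


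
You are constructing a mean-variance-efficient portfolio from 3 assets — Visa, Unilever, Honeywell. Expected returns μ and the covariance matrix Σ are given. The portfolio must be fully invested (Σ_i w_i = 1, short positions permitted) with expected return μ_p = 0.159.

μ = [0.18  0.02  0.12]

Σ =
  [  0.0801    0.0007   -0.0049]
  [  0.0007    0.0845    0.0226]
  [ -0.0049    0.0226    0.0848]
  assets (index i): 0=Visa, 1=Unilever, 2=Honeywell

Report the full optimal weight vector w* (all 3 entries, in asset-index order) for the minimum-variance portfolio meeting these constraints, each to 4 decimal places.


0.6068  -0.0259  0.4190

p=Σ⁻¹μ = [2.3474  -0.2127  1.6074]
q=Σ⁻¹𝟙 = [13.0261  9.0136  10.1429]
a=μᵀp=0.611165  b=𝟙ᵀp=3.742122  c=𝟙ᵀq=32.182654  D=ac−b²=5.665421
λ₁=(c·0.159−b)/D = (32.182654·0.159−3.742122)/5.665421 = 0.242686
λ₂=(a−b·0.159)/D = (0.611165−3.742122·0.159)/5.665421 = 0.002854
w* = 0.242686·p + 0.002854·q:
  w_0 = 0.242686·2.3474 + 0.002854·13.0261 = 0.6068  (Visa)
  w_1 = 0.242686·-0.2127 + 0.002854·9.0136 = -0.0259  (Unilever)
  w_2 = 0.242686·1.6074 + 0.002854·10.1429 = 0.4190  (Honeywell)
Σw_i=1.0000  μᵀw=0.1590
σ²=wᵀΣw=λ₁·μ_p+λ₂ = 0.242686·0.159 + 0.002854 = 0.041441 ≈ 0.0414


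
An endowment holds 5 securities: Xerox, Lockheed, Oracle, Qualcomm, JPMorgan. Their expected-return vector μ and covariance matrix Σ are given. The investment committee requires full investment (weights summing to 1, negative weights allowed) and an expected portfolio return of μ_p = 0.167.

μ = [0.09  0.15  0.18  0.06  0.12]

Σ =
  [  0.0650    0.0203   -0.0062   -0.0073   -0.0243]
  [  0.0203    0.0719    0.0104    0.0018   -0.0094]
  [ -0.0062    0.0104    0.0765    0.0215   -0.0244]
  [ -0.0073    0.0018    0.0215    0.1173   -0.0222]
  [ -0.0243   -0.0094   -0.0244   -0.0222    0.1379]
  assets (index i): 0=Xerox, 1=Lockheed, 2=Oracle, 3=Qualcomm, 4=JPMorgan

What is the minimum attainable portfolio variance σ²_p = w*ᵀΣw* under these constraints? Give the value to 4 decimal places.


p=Σ⁻¹μ = [1.9829  1.3557  2.8010  0.4567  1.8812]
q=Σ⁻¹𝟙 = [21.7549  7.2729  16.1956  9.8326  16.0295]
a=μᵀp=1.139146  b=𝟙ᵀp=8.477568  c=𝟙ᵀq=71.085446  D=ac−b²=9.107547
λ₁=(c·0.167−b)/D = (71.085446·0.167−8.477568)/9.107547 = 0.372625
λ₂=(a−b·0.167)/D = (1.139146−8.477568·0.167)/9.107547 = -0.030371
w* = 0.372625·p + -0.030371·q:
  w_0 = 0.372625·1.9829 + -0.030371·21.7549 = 0.0782  (Xerox)
  w_1 = 0.372625·1.3557 + -0.030371·7.2729 = 0.2843  (Lockheed)
  w_2 = 0.372625·2.8010 + -0.030371·16.1956 = 0.5518  (Oracle)
  w_3 = 0.372625·0.4567 + -0.030371·9.8326 = -0.1284  (Qualcomm)
  w_4 = 0.372625·1.8812 + -0.030371·16.0295 = 0.2141  (JPMorgan)
Σw_i=1.0000  μᵀw=0.1670
σ²=wᵀΣw=λ₁·μ_p+λ₂ = 0.372625·0.167 + -0.030371 = 0.031857 ≈ 0.0319

0.0319


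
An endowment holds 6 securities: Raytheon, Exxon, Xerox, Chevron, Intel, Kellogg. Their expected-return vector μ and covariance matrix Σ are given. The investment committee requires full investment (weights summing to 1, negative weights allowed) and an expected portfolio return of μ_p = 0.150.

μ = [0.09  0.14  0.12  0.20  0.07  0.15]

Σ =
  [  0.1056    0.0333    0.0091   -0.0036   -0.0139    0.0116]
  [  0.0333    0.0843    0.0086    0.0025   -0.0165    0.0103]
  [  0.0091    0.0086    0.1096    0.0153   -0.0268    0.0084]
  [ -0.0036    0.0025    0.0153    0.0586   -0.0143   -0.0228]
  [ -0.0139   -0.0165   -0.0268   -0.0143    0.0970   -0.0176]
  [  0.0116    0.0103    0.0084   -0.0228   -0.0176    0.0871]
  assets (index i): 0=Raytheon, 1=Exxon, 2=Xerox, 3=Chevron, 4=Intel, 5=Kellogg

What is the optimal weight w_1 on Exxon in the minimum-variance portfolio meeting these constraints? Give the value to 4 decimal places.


g=Σ⁻¹μ = [0.5280  1.3343  0.5993  5.1348  2.5446  3.2946]
h=Σ⁻¹𝟙 = [7.6457  9.1744  7.8034  28.8766  23.1644  20.8650]
a=μᵀg=2.005502  b=𝟙ᵀg=13.435520  c=𝟙ᵀh=97.529514  D=ac−b²=15.082398
λ₁=(c·0.150−b)/D = (97.529514·0.150−13.435520)/15.082398 = 0.079159
λ₂=(a−b·0.150)/D = (2.005502−13.435520·0.150)/15.082398 = -0.000652
w* = 0.079159·g + -0.000652·h:
  w_0 = 0.079159·0.5280 + -0.000652·7.6457 = 0.0368  (Raytheon)
  w_1 = 0.079159·1.3343 + -0.000652·9.1744 = 0.0996  (Exxon)
  w_2 = 0.079159·0.5993 + -0.000652·7.8034 = 0.0424  (Xerox)
  w_3 = 0.079159·5.1348 + -0.000652·28.8766 = 0.3877  (Chevron)
  w_4 = 0.079159·2.5446 + -0.000652·23.1644 = 0.1863  (Intel)
  w_5 = 0.079159·3.2946 + -0.000652·20.8650 = 0.2472  (Kellogg)
Σw_i=1.0000  μᵀw=0.1500
σ²=wᵀΣw=λ₁·μ_p+λ₂ = 0.079159·0.150 + -0.000652 = 0.011222 ≈ 0.0112

0.0996


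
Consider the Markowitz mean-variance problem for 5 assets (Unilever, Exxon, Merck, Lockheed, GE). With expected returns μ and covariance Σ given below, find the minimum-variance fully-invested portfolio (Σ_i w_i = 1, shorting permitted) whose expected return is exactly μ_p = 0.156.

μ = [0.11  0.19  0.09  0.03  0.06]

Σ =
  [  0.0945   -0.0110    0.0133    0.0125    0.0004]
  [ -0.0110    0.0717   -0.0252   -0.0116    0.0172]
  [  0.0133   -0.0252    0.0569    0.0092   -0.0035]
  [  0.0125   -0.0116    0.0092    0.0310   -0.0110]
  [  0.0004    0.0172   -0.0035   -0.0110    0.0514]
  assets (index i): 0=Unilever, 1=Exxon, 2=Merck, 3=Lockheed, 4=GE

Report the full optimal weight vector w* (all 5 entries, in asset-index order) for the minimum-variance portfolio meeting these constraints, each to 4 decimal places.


g=Σ⁻¹μ = [1.0468  3.9654  2.9058  1.2746  0.3029]
h=Σ⁻¹𝟙 = [4.8464  23.6747  21.7269  40.3855  21.6175]
a=μᵀg=1.186490  b=𝟙ᵀg=9.495349  c=𝟙ᵀh=112.251155  D=ac−b²=43.023256
λ₁=(c·0.156−b)/D = (112.251155·0.156−9.495349)/43.023256 = 0.186314
λ₂=(a−b·0.156)/D = (1.186490−9.495349·0.156)/43.023256 = -0.006852
w* = 0.186314·g + -0.006852·h:
  w_0 = 0.186314·1.0468 + -0.006852·4.8464 = 0.1618  (Unilever)
  w_1 = 0.186314·3.9654 + -0.006852·23.6747 = 0.5766  (Exxon)
  w_2 = 0.186314·2.9058 + -0.006852·21.7269 = 0.3925  (Merck)
  w_3 = 0.186314·1.2746 + -0.006852·40.3855 = -0.0392  (Lockheed)
  w_4 = 0.186314·0.3029 + -0.006852·21.6175 = -0.0917  (GE)
Σw_i=1.0000  μᵀw=0.1560
σ²=wᵀΣw=λ₁·μ_p+λ₂ = 0.186314·0.156 + -0.006852 = 0.022213 ≈ 0.0222

0.1618  0.5766  0.3925  -0.0392  -0.0917


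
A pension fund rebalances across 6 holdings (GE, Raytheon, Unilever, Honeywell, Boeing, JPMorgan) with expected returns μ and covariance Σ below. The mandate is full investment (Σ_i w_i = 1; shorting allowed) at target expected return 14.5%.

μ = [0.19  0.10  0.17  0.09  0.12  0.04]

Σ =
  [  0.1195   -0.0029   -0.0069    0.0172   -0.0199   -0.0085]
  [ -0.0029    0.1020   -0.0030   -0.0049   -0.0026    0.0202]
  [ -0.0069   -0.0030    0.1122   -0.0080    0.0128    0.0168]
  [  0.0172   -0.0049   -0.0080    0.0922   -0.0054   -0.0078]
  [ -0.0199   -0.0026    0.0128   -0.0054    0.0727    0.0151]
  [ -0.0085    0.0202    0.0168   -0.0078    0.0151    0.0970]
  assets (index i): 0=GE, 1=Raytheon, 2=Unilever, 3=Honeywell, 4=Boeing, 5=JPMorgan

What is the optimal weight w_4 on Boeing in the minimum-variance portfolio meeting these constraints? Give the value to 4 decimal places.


0.2788

g=Σ⁻¹μ = [1.9035  1.2121  1.5235  0.9225  2.0532  -0.1826]
h=Σ⁻¹𝟙 = [10.3721  10.0194  7.9726  11.5548  15.0923  6.3306]
a=μᵀg=1.063975  b=𝟙ᵀg=7.432226  c=𝟙ᵀh=61.341842  D=ac−b²=10.028217
λ₁=(c·0.145−b)/D = (61.341842·0.145−7.432226)/10.028217 = 0.145823
λ₂=(a−b·0.145)/D = (1.063975−7.432226·0.145)/10.028217 = -0.001366
w* = 0.145823·g + -0.001366·h:
  w_0 = 0.145823·1.9035 + -0.001366·10.3721 = 0.2634  (GE)
  w_1 = 0.145823·1.2121 + -0.001366·10.0194 = 0.1631  (Raytheon)
  w_2 = 0.145823·1.5235 + -0.001366·7.9726 = 0.2113  (Unilever)
  w_3 = 0.145823·0.9225 + -0.001366·11.5548 = 0.1187  (Honeywell)
  w_4 = 0.145823·2.0532 + -0.001366·15.0923 = 0.2788  (Boeing)
  w_5 = 0.145823·-0.1826 + -0.001366·6.3306 = -0.0353  (JPMorgan)
Σw_i=1.0000  μᵀw=0.1450
σ²=wᵀΣw=λ₁·μ_p+λ₂ = 0.145823·0.145 + -0.001366 = 0.019778 ≈ 0.0198


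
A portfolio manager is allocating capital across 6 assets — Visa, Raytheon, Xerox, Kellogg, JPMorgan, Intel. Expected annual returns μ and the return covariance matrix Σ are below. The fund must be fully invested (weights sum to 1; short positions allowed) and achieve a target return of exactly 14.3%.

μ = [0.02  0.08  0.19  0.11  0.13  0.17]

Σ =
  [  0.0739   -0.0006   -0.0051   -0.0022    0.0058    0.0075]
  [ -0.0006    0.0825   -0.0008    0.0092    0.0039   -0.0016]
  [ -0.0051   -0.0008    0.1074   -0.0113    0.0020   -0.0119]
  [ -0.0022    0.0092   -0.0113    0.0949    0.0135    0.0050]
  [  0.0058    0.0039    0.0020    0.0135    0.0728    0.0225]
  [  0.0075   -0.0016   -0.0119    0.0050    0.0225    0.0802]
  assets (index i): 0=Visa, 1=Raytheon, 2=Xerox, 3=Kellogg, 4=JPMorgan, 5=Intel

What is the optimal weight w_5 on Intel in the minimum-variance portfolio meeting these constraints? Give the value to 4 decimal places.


0.2792

g=Σ⁻¹μ = [0.1769  0.8721  2.1227  1.1048  0.7996  2.1423]
h=Σ⁻¹𝟙 = [13.1308  11.1496  12.1102  9.6915  6.6259  10.7971]
a=μᵀg=1.066291  b=𝟙ᵀg=7.218460  c=𝟙ᵀh=63.505054  D=ac−b²=15.608732
λ₁=(c·0.143−b)/D = (63.505054·0.143−7.218460)/15.608732 = 0.119341
λ₂=(a−b·0.143)/D = (1.066291−7.218460·0.143)/15.608732 = 0.002182
w* = 0.119341·g + 0.002182·h:
  w_0 = 0.119341·0.1769 + 0.002182·13.1308 = 0.0498  (Visa)
  w_1 = 0.119341·0.8721 + 0.002182·11.1496 = 0.1284  (Raytheon)
  w_2 = 0.119341·2.1227 + 0.002182·12.1102 = 0.2797  (Xerox)
  w_3 = 0.119341·1.1048 + 0.002182·9.6915 = 0.1530  (Kellogg)
  w_4 = 0.119341·0.7996 + 0.002182·6.6259 = 0.1099  (JPMorgan)
  w_5 = 0.119341·2.1423 + 0.002182·10.7971 = 0.2792  (Intel)
Σw_i=1.0000  μᵀw=0.1430
σ²=wᵀΣw=λ₁·μ_p+λ₂ = 0.119341·0.143 + 0.002182 = 0.019247 ≈ 0.0192


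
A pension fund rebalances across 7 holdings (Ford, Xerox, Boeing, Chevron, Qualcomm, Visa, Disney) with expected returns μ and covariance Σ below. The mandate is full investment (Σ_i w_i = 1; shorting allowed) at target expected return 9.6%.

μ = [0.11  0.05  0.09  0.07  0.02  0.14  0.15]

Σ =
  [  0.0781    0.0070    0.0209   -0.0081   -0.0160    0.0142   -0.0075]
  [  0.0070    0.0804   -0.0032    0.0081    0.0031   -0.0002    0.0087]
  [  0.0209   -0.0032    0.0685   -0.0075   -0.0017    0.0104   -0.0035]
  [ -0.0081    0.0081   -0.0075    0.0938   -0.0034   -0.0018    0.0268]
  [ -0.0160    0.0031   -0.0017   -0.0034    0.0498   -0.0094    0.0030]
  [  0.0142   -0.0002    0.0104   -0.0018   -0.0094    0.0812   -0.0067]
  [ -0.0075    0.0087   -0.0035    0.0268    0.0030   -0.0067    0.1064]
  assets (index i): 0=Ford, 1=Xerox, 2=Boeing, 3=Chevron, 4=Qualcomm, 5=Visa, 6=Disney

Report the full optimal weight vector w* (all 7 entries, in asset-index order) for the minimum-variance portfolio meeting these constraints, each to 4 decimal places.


0.1713  0.0566  0.1193  0.0906  0.1927  0.2035  0.1660

p=Σ⁻¹μ = [1.2724  0.2956  0.8505  0.5594  1.0842  1.6498  1.4357]
q=Σ⁻¹𝟙 = [14.2270  8.7121  11.0462  11.1702  27.1567  12.4240  7.2554]
a=μᵀp=0.738450  b=𝟙ᵀp=7.147457  c=𝟙ᵀq=91.991628  D=ac−b²=16.845078
λ₁=(c·0.096−b)/D = (91.991628·0.096−7.147457)/16.845078 = 0.099954
λ₂=(a−b·0.096)/D = (0.738450−7.147457·0.096)/16.845078 = 0.003104
w* = 0.099954·p + 0.003104·q:
  w_0 = 0.099954·1.2724 + 0.003104·14.2270 = 0.1713  (Ford)
  w_1 = 0.099954·0.2956 + 0.003104·8.7121 = 0.0566  (Xerox)
  w_2 = 0.099954·0.8505 + 0.003104·11.0462 = 0.1193  (Boeing)
  w_3 = 0.099954·0.5594 + 0.003104·11.1702 = 0.0906  (Chevron)
  w_4 = 0.099954·1.0842 + 0.003104·27.1567 = 0.1927  (Qualcomm)
  w_5 = 0.099954·1.6498 + 0.003104·12.4240 = 0.2035  (Visa)
  w_6 = 0.099954·1.4357 + 0.003104·7.2554 = 0.1660  (Disney)
Σw_i=1.0000  μᵀw=0.0960
σ²=wᵀΣw=λ₁·μ_p+λ₂ = 0.099954·0.096 + 0.003104 = 0.012700 ≈ 0.0127


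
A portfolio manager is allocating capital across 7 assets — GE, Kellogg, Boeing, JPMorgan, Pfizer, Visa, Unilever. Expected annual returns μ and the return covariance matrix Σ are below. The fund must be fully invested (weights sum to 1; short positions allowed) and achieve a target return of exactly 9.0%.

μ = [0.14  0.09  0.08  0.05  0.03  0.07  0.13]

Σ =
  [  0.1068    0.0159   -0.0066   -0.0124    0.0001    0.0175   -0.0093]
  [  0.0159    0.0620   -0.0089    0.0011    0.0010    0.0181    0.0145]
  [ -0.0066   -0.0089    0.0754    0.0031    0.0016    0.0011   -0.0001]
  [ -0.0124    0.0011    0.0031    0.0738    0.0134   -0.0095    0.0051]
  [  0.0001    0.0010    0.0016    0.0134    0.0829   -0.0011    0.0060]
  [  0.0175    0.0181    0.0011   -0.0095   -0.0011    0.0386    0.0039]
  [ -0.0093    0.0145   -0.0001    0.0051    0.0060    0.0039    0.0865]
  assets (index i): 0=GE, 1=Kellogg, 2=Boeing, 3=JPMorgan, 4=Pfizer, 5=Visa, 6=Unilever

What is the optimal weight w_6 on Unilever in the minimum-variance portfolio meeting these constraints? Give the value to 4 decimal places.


p=Σ⁻¹μ = [1.3612  0.6531  1.2088  0.8464  0.1000  0.9210  1.4428]
q=Σ⁻¹𝟙 = [8.0791  7.3209  13.7366  14.7452  8.9662  21.4190  8.7610]
a=μᵀp=0.643412  b=𝟙ᵀp=6.533381  c=𝟙ᵀq=83.027942  D=ac−b²=10.736078
λ₁=(c·0.090−b)/D = (83.027942·0.090−6.533381)/10.736078 = 0.087475
λ₂=(a−b·0.090)/D = (0.643412−6.533381·0.090)/10.736078 = 0.005161
w* = 0.087475·p + 0.005161·q:
  w_0 = 0.087475·1.3612 + 0.005161·8.0791 = 0.1608  (GE)
  w_1 = 0.087475·0.6531 + 0.005161·7.3209 = 0.0949  (Kellogg)
  w_2 = 0.087475·1.2088 + 0.005161·13.7366 = 0.1766  (Boeing)
  w_3 = 0.087475·0.8464 + 0.005161·14.7452 = 0.1501  (JPMorgan)
  w_4 = 0.087475·0.1000 + 0.005161·8.9662 = 0.0550  (Pfizer)
  w_5 = 0.087475·0.9210 + 0.005161·21.4190 = 0.1911  (Visa)
  w_6 = 0.087475·1.4428 + 0.005161·8.7610 = 0.1714  (Unilever)
Σw_i=1.0000  μᵀw=0.0900
σ²=wᵀΣw=λ₁·μ_p+λ₂ = 0.087475·0.090 + 0.005161 = 0.013034 ≈ 0.0130

0.1714


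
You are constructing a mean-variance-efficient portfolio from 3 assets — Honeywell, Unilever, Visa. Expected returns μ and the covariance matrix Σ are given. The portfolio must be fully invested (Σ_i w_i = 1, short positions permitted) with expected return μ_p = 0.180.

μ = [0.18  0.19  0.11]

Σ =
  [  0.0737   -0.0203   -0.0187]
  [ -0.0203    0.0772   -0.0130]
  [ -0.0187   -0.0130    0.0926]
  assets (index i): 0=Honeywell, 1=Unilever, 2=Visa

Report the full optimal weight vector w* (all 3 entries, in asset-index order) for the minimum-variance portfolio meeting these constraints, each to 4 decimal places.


u=Σ⁻¹μ = [4.2048  4.0045  2.5992]
v=Σ⁻¹𝟙 = [24.6032  22.6126  18.9421]
a=μᵀu=1.803647  b=𝟙ᵀu=10.808601  c=𝟙ᵀv=66.157919  D=ac−b²=2.499659
λ₁=(c·0.180−b)/D = (66.157919·0.180−10.808601)/2.499659 = 0.439990
λ₂=(a−b·0.180)/D = (1.803647−10.808601·0.180)/2.499659 = -0.056768
w* = 0.439990·u + -0.056768·v:
  w_0 = 0.439990·4.2048 + -0.056768·24.6032 = 0.4534  (Honeywell)
  w_1 = 0.439990·4.0045 + -0.056768·22.6126 = 0.4783  (Unilever)
  w_2 = 0.439990·2.5992 + -0.056768·18.9421 = 0.0683  (Visa)
Σw_i=1.0000  μᵀw=0.1800
σ²=wᵀΣw=λ₁·μ_p+λ₂ = 0.439990·0.180 + -0.056768 = 0.022430 ≈ 0.0224

0.4534  0.4783  0.0683


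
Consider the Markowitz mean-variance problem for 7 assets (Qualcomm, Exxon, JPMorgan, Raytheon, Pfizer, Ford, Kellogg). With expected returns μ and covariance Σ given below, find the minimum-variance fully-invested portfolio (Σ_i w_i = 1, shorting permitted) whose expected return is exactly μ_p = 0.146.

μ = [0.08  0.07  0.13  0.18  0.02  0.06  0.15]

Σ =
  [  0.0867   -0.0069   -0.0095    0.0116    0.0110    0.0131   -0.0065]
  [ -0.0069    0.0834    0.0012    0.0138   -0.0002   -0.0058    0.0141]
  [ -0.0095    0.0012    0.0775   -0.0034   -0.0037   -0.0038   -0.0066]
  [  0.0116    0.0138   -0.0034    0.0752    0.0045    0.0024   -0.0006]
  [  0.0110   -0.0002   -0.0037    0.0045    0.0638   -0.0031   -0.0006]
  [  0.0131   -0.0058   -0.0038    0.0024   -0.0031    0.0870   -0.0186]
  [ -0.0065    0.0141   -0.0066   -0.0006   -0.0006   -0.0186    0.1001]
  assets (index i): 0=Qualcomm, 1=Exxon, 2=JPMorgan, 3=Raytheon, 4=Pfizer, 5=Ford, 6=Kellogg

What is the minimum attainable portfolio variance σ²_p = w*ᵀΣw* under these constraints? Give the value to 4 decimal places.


p=Σ⁻¹μ = [0.8276  0.2568  2.0925  2.2840  0.1986  1.0147  1.8575]
q=Σ⁻¹𝟙 = [9.7713  9.7979  16.9260  9.4926  15.1616  14.5171  13.2056]
a=μᵀp=1.110805  b=𝟙ᵀp=8.531714  c=𝟙ᵀq=88.872176  D=ac−b²=25.929518
λ₁=(c·0.146−b)/D = (88.872176·0.146−8.531714)/25.929518 = 0.171373
λ₂=(a−b·0.146)/D = (1.110805−8.531714·0.146)/25.929518 = -0.005200
w* = 0.171373·p + -0.005200·q:
  w_0 = 0.171373·0.8276 + -0.005200·9.7713 = 0.0910  (Qualcomm)
  w_1 = 0.171373·0.2568 + -0.005200·9.7979 = -0.0069  (Exxon)
  w_2 = 0.171373·2.0925 + -0.005200·16.9260 = 0.2706  (JPMorgan)
  w_3 = 0.171373·2.2840 + -0.005200·9.4926 = 0.3421  (Raytheon)
  w_4 = 0.171373·0.1986 + -0.005200·15.1616 = -0.0448  (Pfizer)
  w_5 = 0.171373·1.0147 + -0.005200·14.5171 = 0.0984  (Ford)
  w_6 = 0.171373·1.8575 + -0.005200·13.2056 = 0.2497  (Kellogg)
Σw_i=1.0000  μᵀw=0.1460
σ²=wᵀΣw=λ₁·μ_p+λ₂ = 0.171373·0.146 + -0.005200 = 0.019821 ≈ 0.0198

0.0198


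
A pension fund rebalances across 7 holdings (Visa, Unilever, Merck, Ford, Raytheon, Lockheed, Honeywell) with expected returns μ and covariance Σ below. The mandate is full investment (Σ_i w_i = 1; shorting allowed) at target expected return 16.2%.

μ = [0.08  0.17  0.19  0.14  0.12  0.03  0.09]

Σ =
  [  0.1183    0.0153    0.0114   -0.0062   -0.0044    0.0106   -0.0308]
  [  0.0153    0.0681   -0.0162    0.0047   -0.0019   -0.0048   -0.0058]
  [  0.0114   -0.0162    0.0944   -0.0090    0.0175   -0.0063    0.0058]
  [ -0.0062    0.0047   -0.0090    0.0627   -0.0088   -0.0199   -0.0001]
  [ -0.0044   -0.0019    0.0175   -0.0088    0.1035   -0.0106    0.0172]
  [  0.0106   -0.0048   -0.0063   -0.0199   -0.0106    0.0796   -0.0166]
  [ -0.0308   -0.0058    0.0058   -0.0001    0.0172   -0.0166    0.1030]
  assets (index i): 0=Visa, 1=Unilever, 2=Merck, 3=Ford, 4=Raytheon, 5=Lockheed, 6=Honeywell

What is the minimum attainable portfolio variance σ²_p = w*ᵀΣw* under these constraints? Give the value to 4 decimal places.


0.0173

x=Σ⁻¹μ = [0.3505  3.0925  2.6645  3.1704  1.0558  1.8975  1.1353]
y=Σ⁻¹𝟙 = [8.2109  17.6069  14.0124  26.7897  10.3438  24.7717  14.6575]
a=μᵀx=1.789679  b=𝟙ᵀx=13.366546  c=𝟙ᵀy=116.392973  D=ac−b²=29.641525
λ₁=(c·0.162−b)/D = (116.392973·0.162−13.366546)/29.641525 = 0.185183
λ₂=(a−b·0.162)/D = (1.789679−13.366546·0.162)/29.641525 = -0.012675
w* = 0.185183·x + -0.012675·y:
  w_0 = 0.185183·0.3505 + -0.012675·8.2109 = -0.0392  (Visa)
  w_1 = 0.185183·3.0925 + -0.012675·17.6069 = 0.3495  (Unilever)
  w_2 = 0.185183·2.6645 + -0.012675·14.0124 = 0.3158  (Merck)
  w_3 = 0.185183·3.1704 + -0.012675·26.7897 = 0.2476  (Ford)
  w_4 = 0.185183·1.0558 + -0.012675·10.3438 = 0.0644  (Raytheon)
  w_5 = 0.185183·1.8975 + -0.012675·24.7717 = 0.0374  (Lockheed)
  w_6 = 0.185183·1.1353 + -0.012675·14.6575 = 0.0245  (Honeywell)
Σw_i=1.0000  μᵀw=0.1620
σ²=wᵀΣw=λ₁·μ_p+λ₂ = 0.185183·0.162 + -0.012675 = 0.017325 ≈ 0.0173


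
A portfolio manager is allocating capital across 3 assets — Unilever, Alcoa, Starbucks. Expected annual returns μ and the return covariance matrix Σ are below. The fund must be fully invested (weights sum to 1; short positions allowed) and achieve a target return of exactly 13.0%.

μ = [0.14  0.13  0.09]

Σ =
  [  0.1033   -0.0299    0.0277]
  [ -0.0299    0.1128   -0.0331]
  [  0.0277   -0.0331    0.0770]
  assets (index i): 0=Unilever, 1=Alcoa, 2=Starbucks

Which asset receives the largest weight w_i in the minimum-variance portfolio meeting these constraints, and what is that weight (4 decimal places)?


g=Σ⁻¹μ = [1.5371  1.9919  1.4721]
h=Σ⁻¹𝟙 = [10.0083  16.3328  16.4076]
a=μᵀg=0.606630  b=𝟙ᵀg=5.001115  c=𝟙ᵀh=42.748736  D=ac−b²=0.921512
λ₁=(c·0.130−b)/D = (42.748736·0.130−5.001115)/0.921512 = 0.603596
λ₂=(a−b·0.130)/D = (0.606630−5.001115·0.130)/0.921512 = -0.047221
w* = 0.603596·g + -0.047221·h:
  w_0 = 0.603596·1.5371 + -0.047221·10.0083 = 0.4552  (Unilever)
  w_1 = 0.603596·1.9919 + -0.047221·16.3328 = 0.4310  (Alcoa)
  w_2 = 0.603596·1.4721 + -0.047221·16.4076 = 0.1138  (Starbucks)
Σw_i=1.0000  μᵀw=0.1300
σ²=wᵀΣw=λ₁·μ_p+λ₂ = 0.603596·0.130 + -0.047221 = 0.031246 ≈ 0.0312

Unilever (0.4552)


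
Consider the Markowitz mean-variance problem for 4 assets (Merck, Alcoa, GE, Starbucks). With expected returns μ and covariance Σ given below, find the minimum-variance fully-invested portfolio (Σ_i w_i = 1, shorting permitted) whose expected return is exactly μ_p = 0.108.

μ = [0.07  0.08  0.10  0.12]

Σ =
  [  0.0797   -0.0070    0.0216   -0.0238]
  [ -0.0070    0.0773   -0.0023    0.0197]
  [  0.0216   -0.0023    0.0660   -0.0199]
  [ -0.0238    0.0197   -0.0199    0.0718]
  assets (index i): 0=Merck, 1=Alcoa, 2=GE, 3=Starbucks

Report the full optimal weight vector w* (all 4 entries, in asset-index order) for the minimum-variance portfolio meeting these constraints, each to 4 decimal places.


g=Σ⁻¹μ = [1.1374  0.5791  1.8908  2.4135]
h=Σ⁻¹𝟙 = [15.0761  9.4494  16.8820  21.0113]
a=μᵀg=0.604648  b=𝟙ᵀg=6.020835  c=𝟙ᵀh=62.418790  D=ac−b²=1.490953
λ₁=(c·0.108−b)/D = (62.418790·0.108−6.020835)/1.490953 = 0.483177
λ₂=(a−b·0.108)/D = (0.604648−6.020835·0.108)/1.490953 = -0.030586
w* = 0.483177·g + -0.030586·h:
  w_0 = 0.483177·1.1374 + -0.030586·15.0761 = 0.0885  (Merck)
  w_1 = 0.483177·0.5791 + -0.030586·9.4494 = -0.0092  (Alcoa)
  w_2 = 0.483177·1.8908 + -0.030586·16.8820 = 0.3972  (GE)
  w_3 = 0.483177·2.4135 + -0.030586·21.0113 = 0.5235  (Starbucks)
Σw_i=1.0000  μᵀw=0.1080
σ²=wᵀΣw=λ₁·μ_p+λ₂ = 0.483177·0.108 + -0.030586 = 0.021597 ≈ 0.0216

0.0885  -0.0092  0.3972  0.5235


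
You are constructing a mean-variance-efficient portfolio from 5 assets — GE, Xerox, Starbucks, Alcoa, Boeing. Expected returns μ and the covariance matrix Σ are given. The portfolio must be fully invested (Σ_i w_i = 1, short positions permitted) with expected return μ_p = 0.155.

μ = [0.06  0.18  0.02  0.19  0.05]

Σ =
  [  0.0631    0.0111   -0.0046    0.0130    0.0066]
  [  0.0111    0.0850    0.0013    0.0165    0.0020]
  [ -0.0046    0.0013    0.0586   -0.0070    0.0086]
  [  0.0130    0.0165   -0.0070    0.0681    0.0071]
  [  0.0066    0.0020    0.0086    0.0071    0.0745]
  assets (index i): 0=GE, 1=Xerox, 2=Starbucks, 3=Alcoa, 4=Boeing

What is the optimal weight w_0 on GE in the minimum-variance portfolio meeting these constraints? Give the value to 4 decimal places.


0.0348

p=Σ⁻¹μ = [0.1822  1.6142  0.5582  2.3882  0.3196]
q=Σ⁻¹𝟙 = [12.5643  7.4268  17.9336  11.3962  8.9541]
a=μᵀp=0.782387  b=𝟙ᵀp=5.062340  c=𝟙ᵀq=58.275038  D=ac−b²=19.966355
λ₁=(c·0.155−b)/D = (58.275038·0.155−5.062340)/19.966355 = 0.198849
λ₂=(a−b·0.155)/D = (0.782387−5.062340·0.155)/19.966355 = -0.000114
w* = 0.198849·p + -0.000114·q:
  w_0 = 0.198849·0.1822 + -0.000114·12.5643 = 0.0348  (GE)
  w_1 = 0.198849·1.6142 + -0.000114·7.4268 = 0.3201  (Xerox)
  w_2 = 0.198849·0.5582 + -0.000114·17.9336 = 0.1089  (Starbucks)
  w_3 = 0.198849·2.3882 + -0.000114·11.3962 = 0.4736  (Alcoa)
  w_4 = 0.198849·0.3196 + -0.000114·8.9541 = 0.0625  (Boeing)
Σw_i=1.0000  μᵀw=0.1550
σ²=wᵀΣw=λ₁·μ_p+λ₂ = 0.198849·0.155 + -0.000114 = 0.030708 ≈ 0.0307


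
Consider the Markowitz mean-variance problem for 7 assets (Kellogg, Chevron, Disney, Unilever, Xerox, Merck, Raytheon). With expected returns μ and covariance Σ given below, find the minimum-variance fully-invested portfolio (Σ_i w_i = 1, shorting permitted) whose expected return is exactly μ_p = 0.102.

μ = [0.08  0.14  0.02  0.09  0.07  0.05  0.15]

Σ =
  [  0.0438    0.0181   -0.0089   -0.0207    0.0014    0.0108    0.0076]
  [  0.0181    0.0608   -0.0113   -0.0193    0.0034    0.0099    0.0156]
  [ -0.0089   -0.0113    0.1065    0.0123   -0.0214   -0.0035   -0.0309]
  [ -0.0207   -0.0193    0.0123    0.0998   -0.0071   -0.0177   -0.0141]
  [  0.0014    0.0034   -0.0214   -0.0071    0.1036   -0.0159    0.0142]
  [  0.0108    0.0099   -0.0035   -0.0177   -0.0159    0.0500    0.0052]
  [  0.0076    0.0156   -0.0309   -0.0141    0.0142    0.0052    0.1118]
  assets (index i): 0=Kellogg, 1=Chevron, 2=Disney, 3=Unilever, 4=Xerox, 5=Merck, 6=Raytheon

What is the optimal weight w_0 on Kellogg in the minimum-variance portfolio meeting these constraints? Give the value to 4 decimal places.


u=Σ⁻¹μ = [1.5448  2.0643  0.9010  1.9636  0.9131  1.1736  1.2747]
v=Σ⁻¹𝟙 = [23.1767  12.0955  17.1050  22.2368  16.6219  25.9246  9.8963]
a=μᵀu=0.921135  b=𝟙ᵀu=9.835129  c=𝟙ᵀv=127.056807  D=ac−b²=20.306651
λ₁=(c·0.102−b)/D = (127.056807·0.102−9.835129)/20.306651 = 0.153874
λ₂=(a−b·0.102)/D = (0.921135−9.835129·0.102)/20.306651 = -0.004040
w* = 0.153874·u + -0.004040·v:
  w_0 = 0.153874·1.5448 + -0.004040·23.1767 = 0.1441  (Kellogg)
  w_1 = 0.153874·2.0643 + -0.004040·12.0955 = 0.2688  (Chevron)
  w_2 = 0.153874·0.9010 + -0.004040·17.1050 = 0.0695  (Disney)
  w_3 = 0.153874·1.9636 + -0.004040·22.2368 = 0.2123  (Unilever)
  w_4 = 0.153874·0.9131 + -0.004040·16.6219 = 0.0733  (Xerox)
  w_5 = 0.153874·1.1736 + -0.004040·25.9246 = 0.0758  (Merck)
  w_6 = 0.153874·1.2747 + -0.004040·9.8963 = 0.1562  (Raytheon)
Σw_i=1.0000  μᵀw=0.1020
σ²=wᵀΣw=λ₁·μ_p+λ₂ = 0.153874·0.102 + -0.004040 = 0.011655 ≈ 0.0117

0.1441


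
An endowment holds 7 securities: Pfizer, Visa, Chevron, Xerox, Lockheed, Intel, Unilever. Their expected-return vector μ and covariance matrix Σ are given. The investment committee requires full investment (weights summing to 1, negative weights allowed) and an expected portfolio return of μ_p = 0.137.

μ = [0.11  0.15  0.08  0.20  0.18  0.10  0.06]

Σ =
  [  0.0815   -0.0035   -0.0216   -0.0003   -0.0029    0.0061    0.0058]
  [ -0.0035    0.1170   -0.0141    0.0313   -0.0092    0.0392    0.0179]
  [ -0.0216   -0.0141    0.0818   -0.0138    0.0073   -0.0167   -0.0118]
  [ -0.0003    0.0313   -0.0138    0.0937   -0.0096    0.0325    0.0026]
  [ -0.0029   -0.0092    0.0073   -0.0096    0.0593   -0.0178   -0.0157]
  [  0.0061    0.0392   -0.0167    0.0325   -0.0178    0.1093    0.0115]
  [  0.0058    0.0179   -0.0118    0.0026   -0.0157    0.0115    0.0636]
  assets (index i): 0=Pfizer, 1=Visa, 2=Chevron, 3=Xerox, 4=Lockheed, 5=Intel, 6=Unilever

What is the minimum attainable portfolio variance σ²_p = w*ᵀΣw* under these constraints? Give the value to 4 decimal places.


0.0102

g=Σ⁻¹μ = [1.9057  0.8130  2.0247  2.3192  4.0152  0.6115  1.7022]
h=Σ⁻¹𝟙 = [17.0999  4.5510  21.9747  11.5653  25.7479  8.4313  21.3187]
a=μᵀg=1.843419  b=𝟙ᵀg=13.391559  c=𝟙ᵀh=110.688911  D=ac−b²=24.712165
λ₁=(c·0.137−b)/D = (110.688911·0.137−13.391559)/24.712165 = 0.071739
λ₂=(a−b·0.137)/D = (1.843419−13.391559·0.137)/24.712165 = 0.000355
w* = 0.071739·g + 0.000355·h:
  w_0 = 0.071739·1.9057 + 0.000355·17.0999 = 0.1428  (Pfizer)
  w_1 = 0.071739·0.8130 + 0.000355·4.5510 = 0.0599  (Visa)
  w_2 = 0.071739·2.0247 + 0.000355·21.9747 = 0.1531  (Chevron)
  w_3 = 0.071739·2.3192 + 0.000355·11.5653 = 0.1705  (Xerox)
  w_4 = 0.071739·4.0152 + 0.000355·25.7479 = 0.2972  (Lockheed)
  w_5 = 0.071739·0.6115 + 0.000355·8.4313 = 0.0469  (Intel)
  w_6 = 0.071739·1.7022 + 0.000355·21.3187 = 0.1297  (Unilever)
Σw_i=1.0000  μᵀw=0.1370
σ²=wᵀΣw=λ₁·μ_p+λ₂ = 0.071739·0.137 + 0.000355 = 0.010183 ≈ 0.0102


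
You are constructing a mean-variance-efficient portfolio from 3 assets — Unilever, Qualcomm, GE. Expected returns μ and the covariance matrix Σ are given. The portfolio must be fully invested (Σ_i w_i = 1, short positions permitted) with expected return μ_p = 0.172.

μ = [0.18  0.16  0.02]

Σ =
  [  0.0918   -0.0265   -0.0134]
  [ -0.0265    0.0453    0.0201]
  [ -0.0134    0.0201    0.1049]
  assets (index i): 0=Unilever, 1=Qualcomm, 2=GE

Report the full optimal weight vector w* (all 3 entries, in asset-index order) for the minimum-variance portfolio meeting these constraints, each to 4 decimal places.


0.3937  0.6358  -0.0295

p=Σ⁻¹μ = [3.5758  5.8324  -0.4701]
q=Σ⁻¹𝟙 = [20.9061  31.5746  6.1534]
a=μᵀp=1.567430  b=𝟙ᵀp=8.938104  c=𝟙ᵀq=58.634122  D=ac−b²=12.015162
λ₁=(c·0.172−b)/D = (58.634122·0.172−8.938104)/12.015162 = 0.095460
λ₂=(a−b·0.172)/D = (1.567430−8.938104·0.172)/12.015162 = 0.002503
w* = 0.095460·p + 0.002503·q:
  w_0 = 0.095460·3.5758 + 0.002503·20.9061 = 0.3937  (Unilever)
  w_1 = 0.095460·5.8324 + 0.002503·31.5746 = 0.6358  (Qualcomm)
  w_2 = 0.095460·-0.4701 + 0.002503·6.1534 = -0.0295  (GE)
Σw_i=1.0000  μᵀw=0.1720
σ²=wᵀΣw=λ₁·μ_p+λ₂ = 0.095460·0.172 + 0.002503 = 0.018922 ≈ 0.0189


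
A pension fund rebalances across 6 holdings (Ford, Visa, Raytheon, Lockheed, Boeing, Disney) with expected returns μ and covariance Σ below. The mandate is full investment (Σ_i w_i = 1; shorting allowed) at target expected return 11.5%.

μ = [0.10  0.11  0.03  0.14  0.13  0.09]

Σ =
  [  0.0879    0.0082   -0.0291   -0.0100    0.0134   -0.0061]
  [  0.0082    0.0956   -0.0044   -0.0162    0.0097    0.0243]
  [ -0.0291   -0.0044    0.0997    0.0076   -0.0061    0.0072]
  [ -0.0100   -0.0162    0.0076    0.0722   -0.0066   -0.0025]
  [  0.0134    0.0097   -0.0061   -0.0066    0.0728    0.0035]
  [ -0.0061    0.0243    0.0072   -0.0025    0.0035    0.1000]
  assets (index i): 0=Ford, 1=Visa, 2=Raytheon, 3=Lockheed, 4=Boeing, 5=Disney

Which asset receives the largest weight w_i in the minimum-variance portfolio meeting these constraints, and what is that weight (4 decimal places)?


x=Σ⁻¹μ = [1.3071  1.1536  0.5959  2.4886  1.6352  0.6615]
y=Σ⁻¹𝟙 = [15.8370  9.6482  13.8776  18.1074  11.9720  7.6560]
a=μᵀx=0.895985  b=𝟙ᵀx=7.841778  c=𝟙ᵀy=77.098324  D=ac−b²=7.585477
λ₁=(c·0.115−b)/D = (77.098324·0.115−7.841778)/7.585477 = 0.135065
λ₂=(a−b·0.115)/D = (0.895985−7.841778·0.115)/7.585477 = -0.000767
w* = 0.135065·x + -0.000767·y:
  w_0 = 0.135065·1.3071 + -0.000767·15.8370 = 0.1644  (Ford)
  w_1 = 0.135065·1.1536 + -0.000767·9.6482 = 0.1484  (Visa)
  w_2 = 0.135065·0.5959 + -0.000767·13.8776 = 0.0698  (Raytheon)
  w_3 = 0.135065·2.4886 + -0.000767·18.1074 = 0.3222  (Lockheed)
  w_4 = 0.135065·1.6352 + -0.000767·11.9720 = 0.2117  (Boeing)
  w_5 = 0.135065·0.6615 + -0.000767·7.6560 = 0.0835  (Disney)
Σw_i=1.0000  μᵀw=0.1150
σ²=wᵀΣw=λ₁·μ_p+λ₂ = 0.135065·0.115 + -0.000767 = 0.014765 ≈ 0.0148

Lockheed (0.3222)


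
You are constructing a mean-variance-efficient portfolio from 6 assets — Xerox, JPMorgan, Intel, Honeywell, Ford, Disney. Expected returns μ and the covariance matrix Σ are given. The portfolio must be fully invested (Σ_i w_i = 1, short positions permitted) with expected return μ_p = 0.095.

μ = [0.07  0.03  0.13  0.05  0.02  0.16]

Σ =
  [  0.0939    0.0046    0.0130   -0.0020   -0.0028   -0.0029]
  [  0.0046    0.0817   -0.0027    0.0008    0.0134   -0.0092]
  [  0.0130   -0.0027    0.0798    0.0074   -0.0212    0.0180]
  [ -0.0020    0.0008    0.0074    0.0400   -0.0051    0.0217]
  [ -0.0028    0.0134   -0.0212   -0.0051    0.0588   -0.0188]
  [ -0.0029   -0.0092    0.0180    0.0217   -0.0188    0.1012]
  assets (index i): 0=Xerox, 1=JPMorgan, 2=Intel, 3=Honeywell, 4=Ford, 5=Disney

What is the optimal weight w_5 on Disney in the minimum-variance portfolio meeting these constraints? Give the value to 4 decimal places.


g=Σ⁻¹μ = [0.6135  0.3293  1.5249  0.3306  1.3652  1.5400]
h=Σ⁻¹𝟙 = [9.7464  8.7939  14.0037  21.2712  25.1013  8.5713]
a=μᵀg=0.541304  b=𝟙ᵀg=5.703545  c=𝟙ᵀh=87.487777  D=ac−b²=14.827065
λ₁=(c·0.095−b)/D = (87.487777·0.095−5.703545)/14.827065 = 0.175881
λ₂=(a−b·0.095)/D = (0.541304−5.703545·0.095)/14.827065 = -0.000036
w* = 0.175881·g + -0.000036·h:
  w_0 = 0.175881·0.6135 + -0.000036·9.7464 = 0.1076  (Xerox)
  w_1 = 0.175881·0.3293 + -0.000036·8.7939 = 0.0576  (JPMorgan)
  w_2 = 0.175881·1.5249 + -0.000036·14.0037 = 0.2677  (Intel)
  w_3 = 0.175881·0.3306 + -0.000036·21.2712 = 0.0574  (Honeywell)
  w_4 = 0.175881·1.3652 + -0.000036·25.1013 = 0.2392  (Ford)
  w_5 = 0.175881·1.5400 + -0.000036·8.5713 = 0.2706  (Disney)
Σw_i=1.0000  μᵀw=0.0950
σ²=wᵀΣw=λ₁·μ_p+λ₂ = 0.175881·0.095 + -0.000036 = 0.016673 ≈ 0.0167

0.2706


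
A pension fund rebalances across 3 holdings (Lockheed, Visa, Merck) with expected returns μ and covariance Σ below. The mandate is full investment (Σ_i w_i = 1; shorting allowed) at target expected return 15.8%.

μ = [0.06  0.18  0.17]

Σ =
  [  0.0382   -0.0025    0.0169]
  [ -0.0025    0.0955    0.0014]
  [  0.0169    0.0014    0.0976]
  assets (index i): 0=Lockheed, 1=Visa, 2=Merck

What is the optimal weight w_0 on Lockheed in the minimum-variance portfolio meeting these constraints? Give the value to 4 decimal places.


g=Σ⁻¹μ = [1.0133  1.8888  1.5392]
h=Σ⁻¹𝟙 = [24.2977  11.0211  5.8805]
a=μᵀg=0.662451  b=𝟙ᵀg=4.441342  c=𝟙ᵀh=41.199280  D=ac−b²=7.566995
λ₁=(c·0.158−b)/D = (41.199280·0.158−4.441342)/7.566995 = 0.273311
λ₂=(a−b·0.158)/D = (0.662451−4.441342·0.158)/7.566995 = -0.005191
w* = 0.273311·g + -0.005191·h:
  w_0 = 0.273311·1.0133 + -0.005191·24.2977 = 0.1508  (Lockheed)
  w_1 = 0.273311·1.8888 + -0.005191·11.0211 = 0.4590  (Visa)
  w_2 = 0.273311·1.5392 + -0.005191·5.8805 = 0.3902  (Merck)
Σw_i=1.0000  μᵀw=0.1580
σ²=wᵀΣw=λ₁·μ_p+λ₂ = 0.273311·0.158 + -0.005191 = 0.037992 ≈ 0.0380

0.1508


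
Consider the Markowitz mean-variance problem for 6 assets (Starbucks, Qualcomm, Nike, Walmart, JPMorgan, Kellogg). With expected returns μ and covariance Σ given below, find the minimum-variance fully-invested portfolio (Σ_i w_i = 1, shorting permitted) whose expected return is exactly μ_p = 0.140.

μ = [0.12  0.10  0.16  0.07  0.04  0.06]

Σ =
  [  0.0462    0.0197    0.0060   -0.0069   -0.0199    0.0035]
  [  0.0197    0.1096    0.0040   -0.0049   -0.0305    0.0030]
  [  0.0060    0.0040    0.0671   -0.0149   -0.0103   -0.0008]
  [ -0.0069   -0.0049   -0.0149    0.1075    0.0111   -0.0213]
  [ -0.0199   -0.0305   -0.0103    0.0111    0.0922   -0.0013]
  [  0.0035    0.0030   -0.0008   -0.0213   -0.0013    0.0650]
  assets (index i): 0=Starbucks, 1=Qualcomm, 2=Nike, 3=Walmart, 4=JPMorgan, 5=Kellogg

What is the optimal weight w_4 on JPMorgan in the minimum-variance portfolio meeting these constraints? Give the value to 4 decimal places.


0.0026

u=Σ⁻¹μ = [2.6422  0.7583  2.6268  1.3196  1.4070  1.2387]
v=Σ⁻¹𝟙 = [24.4652  9.7290  18.9053  15.7328  19.8363  19.4031]
a=μᵀu=1.036150  b=𝟙ᵀu=9.992523  c=𝟙ᵀv=108.071876  D=ac−b²=12.128160
λ₁=(c·0.140−b)/D = (108.071876·0.140−9.992523)/12.128160 = 0.423604
λ₂=(a−b·0.140)/D = (1.036150−9.992523·0.140)/12.128160 = -0.029914
w* = 0.423604·u + -0.029914·v:
  w_0 = 0.423604·2.6422 + -0.029914·24.4652 = 0.3874  (Starbucks)
  w_1 = 0.423604·0.7583 + -0.029914·9.7290 = 0.0302  (Qualcomm)
  w_2 = 0.423604·2.6268 + -0.029914·18.9053 = 0.5472  (Nike)
  w_3 = 0.423604·1.3196 + -0.029914·15.7328 = 0.0883  (Walmart)
  w_4 = 0.423604·1.4070 + -0.029914·19.8363 = 0.0026  (JPMorgan)
  w_5 = 0.423604·1.2387 + -0.029914·19.4031 = -0.0557  (Kellogg)
Σw_i=1.0000  μᵀw=0.1400
σ²=wᵀΣw=λ₁·μ_p+λ₂ = 0.423604·0.140 + -0.029914 = 0.029390 ≈ 0.0294
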